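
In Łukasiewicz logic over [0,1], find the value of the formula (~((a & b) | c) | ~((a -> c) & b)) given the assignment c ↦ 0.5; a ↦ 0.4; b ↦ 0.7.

(a & b) = min(0.4, 0.7) = 0.4
((a & b) | c) = max(0.4, 0.5) = 0.5
~((a & b) | c): Łukasiewicz ¬ gives 1 − 0.5 = 0.5
(a -> c): min(1, 1 − 0.4 + 0.5) = 1
((a -> c) & b) = min(1, 0.7) = 0.7
~((a -> c) & b): Łukasiewicz ¬ gives 1 − 0.7 = 0.3
(~((a & b) | c) | ~((a -> c) & b)) = max(0.5, 0.3) = 0.5

0.50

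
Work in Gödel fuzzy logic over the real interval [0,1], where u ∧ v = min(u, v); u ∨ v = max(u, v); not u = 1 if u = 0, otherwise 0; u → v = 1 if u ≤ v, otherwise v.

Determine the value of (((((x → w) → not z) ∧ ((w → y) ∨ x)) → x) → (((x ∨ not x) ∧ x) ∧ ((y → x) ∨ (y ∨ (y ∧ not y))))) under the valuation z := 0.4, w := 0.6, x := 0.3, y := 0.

(x → w): 0.3 ≤ 0.6, so result = 1
not z: Gödel ¬ of 0.4 = 0 (operand ≠ 0)
((x → w) → not z): 1 > 0, so result = 0
(w → y): 0.6 > 0, so result = 0
((w → y) ∨ x) = max(0, 0.3) = 0.3
(((x → w) → not z) ∧ ((w → y) ∨ x)) = min(0, 0.3) = 0
((((x → w) → not z) ∧ ((w → y) ∨ x)) → x): 0 ≤ 0.3, so result = 1
not x: Gödel ¬ of 0.3 = 0 (operand ≠ 0)
(x ∨ not x) = max(0.3, 0) = 0.3
((x ∨ not x) ∧ x) = min(0.3, 0.3) = 0.3
(y → x): 0 ≤ 0.3, so result = 1
not y: Gödel ¬ of 0 = 1 (operand is 0)
(y ∧ not y) = min(0, 1) = 0
(y ∨ (y ∧ not y)) = max(0, 0) = 0
((y → x) ∨ (y ∨ (y ∧ not y))) = max(1, 0) = 1
(((x ∨ not x) ∧ x) ∧ ((y → x) ∨ (y ∨ (y ∧ not y)))) = min(0.3, 1) = 0.3
(((((x → w) → not z) ∧ ((w → y) ∨ x)) → x) → (((x ∨ not x) ∧ x) ∧ ((y → x) ∨ (y ∨ (y ∧ not y))))): 1 > 0.3, so result = 0.3

0.30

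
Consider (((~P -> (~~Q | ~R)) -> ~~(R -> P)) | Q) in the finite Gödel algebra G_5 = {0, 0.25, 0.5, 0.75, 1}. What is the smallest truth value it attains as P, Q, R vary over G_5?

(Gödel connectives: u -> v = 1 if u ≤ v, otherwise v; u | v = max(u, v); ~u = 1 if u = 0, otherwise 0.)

0.25

The minimum is attained at P = 0, Q = 0.25, R = 0.25:
  ~P: Gödel ¬ of 0 = 1 (operand is 0)
  ~Q: Gödel ¬ of 0.25 = 0 (operand ≠ 0)
  ~~Q: Gödel ¬ of 0 = 1 (operand is 0)
  ~R: Gödel ¬ of 0.25 = 0 (operand ≠ 0)
  (~~Q | ~R) = max(1, 0) = 1
  (~P -> (~~Q | ~R)): 1 ≤ 1, so result = 1
  (R -> P): 0.25 > 0, so result = 0
  ~(R -> P): Gödel ¬ of 0 = 1 (operand is 0)
  ~~(R -> P): Gödel ¬ of 1 = 0 (operand ≠ 0)
  ((~P -> (~~Q | ~R)) -> ~~(R -> P)): 1 > 0, so result = 0
  (((~P -> (~~Q | ~R)) -> ~~(R -> P)) | Q) = max(0, 0.25) = 0.25
Checking all 125 assignments confirms none give a value below 0.25.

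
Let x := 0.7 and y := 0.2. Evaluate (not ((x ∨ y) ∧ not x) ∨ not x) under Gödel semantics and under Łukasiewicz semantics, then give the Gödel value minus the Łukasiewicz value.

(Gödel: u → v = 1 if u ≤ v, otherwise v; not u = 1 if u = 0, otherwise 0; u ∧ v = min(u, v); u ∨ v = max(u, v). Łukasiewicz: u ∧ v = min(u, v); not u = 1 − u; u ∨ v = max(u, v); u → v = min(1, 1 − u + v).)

Gödel evaluation:
  (x ∨ y) = max(0.7, 0.2) = 0.7
  not x: Gödel ¬ of 0.7 = 0 (operand ≠ 0)
  ((x ∨ y) ∧ not x) = min(0.7, 0) = 0
  not ((x ∨ y) ∧ not x): Gödel ¬ of 0 = 1 (operand is 0)
  not x: Gödel ¬ of 0.7 = 0 (operand ≠ 0)
  (not ((x ∨ y) ∧ not x) ∨ not x) = max(1, 0) = 1
  Gödel value = 1
Łukasiewicz evaluation:
  (x ∨ y) = max(0.7, 0.2) = 0.7
  not x: Łukasiewicz ¬ gives 1 − 0.7 = 0.3
  ((x ∨ y) ∧ not x) = min(0.7, 0.3) = 0.3
  not ((x ∨ y) ∧ not x): Łukasiewicz ¬ gives 1 − 0.3 = 0.7
  not x: Łukasiewicz ¬ gives 1 − 0.7 = 0.3
  (not ((x ∨ y) ∧ not x) ∨ not x) = max(0.7, 0.3) = 0.7
  Łukasiewicz value = 0.7
Difference: 1 − 0.7 = 0.30

0.30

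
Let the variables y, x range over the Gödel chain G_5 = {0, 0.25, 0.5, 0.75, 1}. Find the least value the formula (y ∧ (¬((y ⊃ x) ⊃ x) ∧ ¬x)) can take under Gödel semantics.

0.00

The minimum is attained at y = 0, x = 0:
  (y ⊃ x): 0 ≤ 0, so result = 1
  ((y ⊃ x) ⊃ x): 1 > 0, so result = 0
  ¬((y ⊃ x) ⊃ x): Gödel ¬ of 0 = 1 (operand is 0)
  ¬x: Gödel ¬ of 0 = 1 (operand is 0)
  (¬((y ⊃ x) ⊃ x) ∧ ¬x) = min(1, 1) = 1
  (y ∧ (¬((y ⊃ x) ⊃ x) ∧ ¬x)) = min(0, 1) = 0
Checking all 25 assignments confirms none give a value below 0.00.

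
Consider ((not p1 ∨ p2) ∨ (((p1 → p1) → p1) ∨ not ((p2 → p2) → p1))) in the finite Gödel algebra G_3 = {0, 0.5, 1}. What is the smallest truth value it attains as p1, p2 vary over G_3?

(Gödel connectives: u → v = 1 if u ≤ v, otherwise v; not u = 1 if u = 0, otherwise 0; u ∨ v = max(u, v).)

0.50

The minimum is attained at p1 = 0.5, p2 = 0:
  not p1: Gödel ¬ of 0.5 = 0 (operand ≠ 0)
  (not p1 ∨ p2) = max(0, 0) = 0
  (p1 → p1): 0.5 ≤ 0.5, so result = 1
  ((p1 → p1) → p1): 1 > 0.5, so result = 0.5
  (p2 → p2): 0 ≤ 0, so result = 1
  ((p2 → p2) → p1): 1 > 0.5, so result = 0.5
  not ((p2 → p2) → p1): Gödel ¬ of 0.5 = 0 (operand ≠ 0)
  (((p1 → p1) → p1) ∨ not ((p2 → p2) → p1)) = max(0.5, 0) = 0.5
  ((not p1 ∨ p2) ∨ (((p1 → p1) → p1) ∨ not ((p2 → p2) → p1))) = max(0, 0.5) = 0.5
Checking all 9 assignments confirms none give a value below 0.50.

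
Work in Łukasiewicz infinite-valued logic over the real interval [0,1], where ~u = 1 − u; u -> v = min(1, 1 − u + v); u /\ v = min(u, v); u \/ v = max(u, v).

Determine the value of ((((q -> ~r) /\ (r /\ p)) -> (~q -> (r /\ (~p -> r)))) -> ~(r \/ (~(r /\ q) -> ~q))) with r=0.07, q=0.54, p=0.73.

0.47

~r: Łukasiewicz ¬ gives 1 − 0.07 = 0.93
(q -> ~r): min(1, 1 − 0.54 + 0.93) = 1
(r /\ p) = min(0.07, 0.73) = 0.07
((q -> ~r) /\ (r /\ p)) = min(1, 0.07) = 0.07
~q: Łukasiewicz ¬ gives 1 − 0.54 = 0.46
~p: Łukasiewicz ¬ gives 1 − 0.73 = 0.27
(~p -> r): min(1, 1 − 0.27 + 0.07) = 0.8
(r /\ (~p -> r)) = min(0.07, 0.8) = 0.07
(~q -> (r /\ (~p -> r))): min(1, 1 − 0.46 + 0.07) = 0.61
(((q -> ~r) /\ (r /\ p)) -> (~q -> (r /\ (~p -> r)))): min(1, 1 − 0.07 + 0.61) = 1
(r /\ q) = min(0.07, 0.54) = 0.07
~(r /\ q): Łukasiewicz ¬ gives 1 − 0.07 = 0.93
~q: Łukasiewicz ¬ gives 1 − 0.54 = 0.46
(~(r /\ q) -> ~q): min(1, 1 − 0.93 + 0.46) = 0.53
(r \/ (~(r /\ q) -> ~q)) = max(0.07, 0.53) = 0.53
~(r \/ (~(r /\ q) -> ~q)): Łukasiewicz ¬ gives 1 − 0.53 = 0.47
((((q -> ~r) /\ (r /\ p)) -> (~q -> (r /\ (~p -> r)))) -> ~(r \/ (~(r /\ q) -> ~q))): min(1, 1 − 1 + 0.47) = 0.47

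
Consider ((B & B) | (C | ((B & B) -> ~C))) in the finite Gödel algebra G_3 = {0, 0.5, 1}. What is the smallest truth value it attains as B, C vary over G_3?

The minimum is attained at B = 0.5, C = 0.5:
  (B & B) = min(0.5, 0.5) = 0.5
  (B & B) = min(0.5, 0.5) = 0.5
  ~C: Gödel ¬ of 0.5 = 0 (operand ≠ 0)
  ((B & B) -> ~C): 0.5 > 0, so result = 0
  (C | ((B & B) -> ~C)) = max(0.5, 0) = 0.5
  ((B & B) | (C | ((B & B) -> ~C))) = max(0.5, 0.5) = 0.5
Checking all 9 assignments confirms none give a value below 0.50.

0.50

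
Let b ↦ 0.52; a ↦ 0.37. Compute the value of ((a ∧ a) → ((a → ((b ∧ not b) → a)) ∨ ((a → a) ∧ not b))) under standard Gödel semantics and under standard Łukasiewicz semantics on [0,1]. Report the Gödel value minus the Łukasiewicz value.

0.00

Gödel evaluation:
  (a ∧ a) = min(0.37, 0.37) = 0.37
  not b: Gödel ¬ of 0.52 = 0 (operand ≠ 0)
  (b ∧ not b) = min(0.52, 0) = 0
  ((b ∧ not b) → a): 0 ≤ 0.37, so result = 1
  (a → ((b ∧ not b) → a)): 0.37 ≤ 1, so result = 1
  (a → a): 0.37 ≤ 0.37, so result = 1
  not b: Gödel ¬ of 0.52 = 0 (operand ≠ 0)
  ((a → a) ∧ not b) = min(1, 0) = 0
  ((a → ((b ∧ not b) → a)) ∨ ((a → a) ∧ not b)) = max(1, 0) = 1
  ((a ∧ a) → ((a → ((b ∧ not b) → a)) ∨ ((a → a) ∧ not b))): 0.37 ≤ 1, so result = 1
  Gödel value = 1
Łukasiewicz evaluation:
  (a ∧ a) = min(0.37, 0.37) = 0.37
  not b: Łukasiewicz ¬ gives 1 − 0.52 = 0.48
  (b ∧ not b) = min(0.52, 0.48) = 0.48
  ((b ∧ not b) → a): min(1, 1 − 0.48 + 0.37) = 0.89
  (a → ((b ∧ not b) → a)): min(1, 1 − 0.37 + 0.89) = 1
  (a → a): min(1, 1 − 0.37 + 0.37) = 1
  not b: Łukasiewicz ¬ gives 1 − 0.52 = 0.48
  ((a → a) ∧ not b) = min(1, 0.48) = 0.48
  ((a → ((b ∧ not b) → a)) ∨ ((a → a) ∧ not b)) = max(1, 0.48) = 1
  ((a ∧ a) → ((a → ((b ∧ not b) → a)) ∨ ((a → a) ∧ not b))): min(1, 1 − 0.37 + 1) = 1
  Łukasiewicz value = 1
Difference: 1 − 1 = 0.00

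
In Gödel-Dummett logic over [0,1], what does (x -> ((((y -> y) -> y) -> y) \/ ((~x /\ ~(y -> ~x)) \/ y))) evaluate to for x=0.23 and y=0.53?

(y -> y): 0.53 ≤ 0.53, so result = 1
((y -> y) -> y): 1 > 0.53, so result = 0.53
(((y -> y) -> y) -> y): 0.53 ≤ 0.53, so result = 1
~x: Gödel ¬ of 0.23 = 0 (operand ≠ 0)
~x: Gödel ¬ of 0.23 = 0 (operand ≠ 0)
(y -> ~x): 0.53 > 0, so result = 0
~(y -> ~x): Gödel ¬ of 0 = 1 (operand is 0)
(~x /\ ~(y -> ~x)) = min(0, 1) = 0
((~x /\ ~(y -> ~x)) \/ y) = max(0, 0.53) = 0.53
((((y -> y) -> y) -> y) \/ ((~x /\ ~(y -> ~x)) \/ y)) = max(1, 0.53) = 1
(x -> ((((y -> y) -> y) -> y) \/ ((~x /\ ~(y -> ~x)) \/ y))): 0.23 ≤ 1, so result = 1

1.00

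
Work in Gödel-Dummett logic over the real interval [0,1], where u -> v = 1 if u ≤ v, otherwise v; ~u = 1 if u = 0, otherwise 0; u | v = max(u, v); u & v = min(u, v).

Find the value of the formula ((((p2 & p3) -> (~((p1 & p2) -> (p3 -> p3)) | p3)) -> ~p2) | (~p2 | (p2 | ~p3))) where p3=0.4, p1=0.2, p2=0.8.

(p2 & p3) = min(0.8, 0.4) = 0.4
(p1 & p2) = min(0.2, 0.8) = 0.2
(p3 -> p3): 0.4 ≤ 0.4, so result = 1
((p1 & p2) -> (p3 -> p3)): 0.2 ≤ 1, so result = 1
~((p1 & p2) -> (p3 -> p3)): Gödel ¬ of 1 = 0 (operand ≠ 0)
(~((p1 & p2) -> (p3 -> p3)) | p3) = max(0, 0.4) = 0.4
((p2 & p3) -> (~((p1 & p2) -> (p3 -> p3)) | p3)): 0.4 ≤ 0.4, so result = 1
~p2: Gödel ¬ of 0.8 = 0 (operand ≠ 0)
(((p2 & p3) -> (~((p1 & p2) -> (p3 -> p3)) | p3)) -> ~p2): 1 > 0, so result = 0
~p2: Gödel ¬ of 0.8 = 0 (operand ≠ 0)
~p3: Gödel ¬ of 0.4 = 0 (operand ≠ 0)
(p2 | ~p3) = max(0.8, 0) = 0.8
(~p2 | (p2 | ~p3)) = max(0, 0.8) = 0.8
((((p2 & p3) -> (~((p1 & p2) -> (p3 -> p3)) | p3)) -> ~p2) | (~p2 | (p2 | ~p3))) = max(0, 0.8) = 0.8

0.80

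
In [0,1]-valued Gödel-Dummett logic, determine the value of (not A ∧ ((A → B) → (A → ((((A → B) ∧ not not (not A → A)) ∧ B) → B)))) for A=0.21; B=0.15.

not A: Gödel ¬ of 0.21 = 0 (operand ≠ 0)
(A → B): 0.21 > 0.15, so result = 0.15
(A → B): 0.21 > 0.15, so result = 0.15
not A: Gödel ¬ of 0.21 = 0 (operand ≠ 0)
(not A → A): 0 ≤ 0.21, so result = 1
not (not A → A): Gödel ¬ of 1 = 0 (operand ≠ 0)
not not (not A → A): Gödel ¬ of 0 = 1 (operand is 0)
((A → B) ∧ not not (not A → A)) = min(0.15, 1) = 0.15
(((A → B) ∧ not not (not A → A)) ∧ B) = min(0.15, 0.15) = 0.15
((((A → B) ∧ not not (not A → A)) ∧ B) → B): 0.15 ≤ 0.15, so result = 1
(A → ((((A → B) ∧ not not (not A → A)) ∧ B) → B)): 0.21 ≤ 1, so result = 1
((A → B) → (A → ((((A → B) ∧ not not (not A → A)) ∧ B) → B))): 0.15 ≤ 1, so result = 1
(not A ∧ ((A → B) → (A → ((((A → B) ∧ not not (not A → A)) ∧ B) → B)))) = min(0, 1) = 0

0.00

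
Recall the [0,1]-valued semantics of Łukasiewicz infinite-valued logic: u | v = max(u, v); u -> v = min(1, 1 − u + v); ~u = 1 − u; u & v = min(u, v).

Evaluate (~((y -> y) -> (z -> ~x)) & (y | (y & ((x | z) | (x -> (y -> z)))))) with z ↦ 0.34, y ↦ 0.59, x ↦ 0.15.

0.00

(y -> y): min(1, 1 − 0.59 + 0.59) = 1
~x: Łukasiewicz ¬ gives 1 − 0.15 = 0.85
(z -> ~x): min(1, 1 − 0.34 + 0.85) = 1
((y -> y) -> (z -> ~x)): min(1, 1 − 1 + 1) = 1
~((y -> y) -> (z -> ~x)): Łukasiewicz ¬ gives 1 − 1 = 0
(x | z) = max(0.15, 0.34) = 0.34
(y -> z): min(1, 1 − 0.59 + 0.34) = 0.75
(x -> (y -> z)): min(1, 1 − 0.15 + 0.75) = 1
((x | z) | (x -> (y -> z))) = max(0.34, 1) = 1
(y & ((x | z) | (x -> (y -> z)))) = min(0.59, 1) = 0.59
(y | (y & ((x | z) | (x -> (y -> z))))) = max(0.59, 0.59) = 0.59
(~((y -> y) -> (z -> ~x)) & (y | (y & ((x | z) | (x -> (y -> z)))))) = min(0, 0.59) = 0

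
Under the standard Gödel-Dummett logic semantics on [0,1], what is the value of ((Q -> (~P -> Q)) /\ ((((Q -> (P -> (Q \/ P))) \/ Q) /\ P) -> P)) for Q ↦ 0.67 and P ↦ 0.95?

1.00

~P: Gödel ¬ of 0.95 = 0 (operand ≠ 0)
(~P -> Q): 0 ≤ 0.67, so result = 1
(Q -> (~P -> Q)): 0.67 ≤ 1, so result = 1
(Q \/ P) = max(0.67, 0.95) = 0.95
(P -> (Q \/ P)): 0.95 ≤ 0.95, so result = 1
(Q -> (P -> (Q \/ P))): 0.67 ≤ 1, so result = 1
((Q -> (P -> (Q \/ P))) \/ Q) = max(1, 0.67) = 1
(((Q -> (P -> (Q \/ P))) \/ Q) /\ P) = min(1, 0.95) = 0.95
((((Q -> (P -> (Q \/ P))) \/ Q) /\ P) -> P): 0.95 ≤ 0.95, so result = 1
((Q -> (~P -> Q)) /\ ((((Q -> (P -> (Q \/ P))) \/ Q) /\ P) -> P)) = min(1, 1) = 1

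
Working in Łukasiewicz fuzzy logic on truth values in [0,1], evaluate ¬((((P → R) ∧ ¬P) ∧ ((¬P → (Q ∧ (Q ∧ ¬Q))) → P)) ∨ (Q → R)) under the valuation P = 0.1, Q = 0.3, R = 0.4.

(P → R): min(1, 1 − 0.1 + 0.4) = 1
¬P: Łukasiewicz ¬ gives 1 − 0.1 = 0.9
((P → R) ∧ ¬P) = min(1, 0.9) = 0.9
¬P: Łukasiewicz ¬ gives 1 − 0.1 = 0.9
¬Q: Łukasiewicz ¬ gives 1 − 0.3 = 0.7
(Q ∧ ¬Q) = min(0.3, 0.7) = 0.3
(Q ∧ (Q ∧ ¬Q)) = min(0.3, 0.3) = 0.3
(¬P → (Q ∧ (Q ∧ ¬Q))): min(1, 1 − 0.9 + 0.3) = 0.4
((¬P → (Q ∧ (Q ∧ ¬Q))) → P): min(1, 1 − 0.4 + 0.1) = 0.7
(((P → R) ∧ ¬P) ∧ ((¬P → (Q ∧ (Q ∧ ¬Q))) → P)) = min(0.9, 0.7) = 0.7
(Q → R): min(1, 1 − 0.3 + 0.4) = 1
((((P → R) ∧ ¬P) ∧ ((¬P → (Q ∧ (Q ∧ ¬Q))) → P)) ∨ (Q → R)) = max(0.7, 1) = 1
¬((((P → R) ∧ ¬P) ∧ ((¬P → (Q ∧ (Q ∧ ¬Q))) → P)) ∨ (Q → R)): Łukasiewicz ¬ gives 1 − 1 = 0

0.00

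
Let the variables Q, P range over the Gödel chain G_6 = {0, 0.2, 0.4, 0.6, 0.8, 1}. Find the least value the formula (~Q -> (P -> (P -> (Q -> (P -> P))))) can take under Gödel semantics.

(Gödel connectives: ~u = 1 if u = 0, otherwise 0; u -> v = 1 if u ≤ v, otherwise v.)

Every assignment gives 1. For instance at Q = 0, P = 0:
  ~Q: Gödel ¬ of 0 = 1 (operand is 0)
  (P -> P): 0 ≤ 0, so result = 1
  (Q -> (P -> P)): 0 ≤ 1, so result = 1
  (P -> (Q -> (P -> P))): 0 ≤ 1, so result = 1
  (P -> (P -> (Q -> (P -> P)))): 0 ≤ 1, so result = 1
  (~Q -> (P -> (P -> (Q -> (P -> P))))): 1 ≤ 1, so result = 1
All 36 assignments give value 1 — the formula is a G_6-tautology.

1.00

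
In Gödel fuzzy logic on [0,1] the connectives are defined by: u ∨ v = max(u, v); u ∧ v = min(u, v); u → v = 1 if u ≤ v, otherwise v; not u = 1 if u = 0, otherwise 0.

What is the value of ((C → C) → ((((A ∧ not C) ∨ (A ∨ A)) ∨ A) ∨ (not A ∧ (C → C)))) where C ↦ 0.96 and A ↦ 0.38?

0.38

(C → C): 0.96 ≤ 0.96, so result = 1
not C: Gödel ¬ of 0.96 = 0 (operand ≠ 0)
(A ∧ not C) = min(0.38, 0) = 0
(A ∨ A) = max(0.38, 0.38) = 0.38
((A ∧ not C) ∨ (A ∨ A)) = max(0, 0.38) = 0.38
(((A ∧ not C) ∨ (A ∨ A)) ∨ A) = max(0.38, 0.38) = 0.38
not A: Gödel ¬ of 0.38 = 0 (operand ≠ 0)
(C → C): 0.96 ≤ 0.96, so result = 1
(not A ∧ (C → C)) = min(0, 1) = 0
((((A ∧ not C) ∨ (A ∨ A)) ∨ A) ∨ (not A ∧ (C → C))) = max(0.38, 0) = 0.38
((C → C) → ((((A ∧ not C) ∨ (A ∨ A)) ∨ A) ∨ (not A ∧ (C → C)))): 1 > 0.38, so result = 0.38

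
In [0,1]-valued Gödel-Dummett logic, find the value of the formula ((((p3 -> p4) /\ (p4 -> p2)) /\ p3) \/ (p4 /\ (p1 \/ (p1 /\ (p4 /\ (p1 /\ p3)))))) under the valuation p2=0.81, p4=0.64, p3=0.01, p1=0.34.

0.34

(p3 -> p4): 0.01 ≤ 0.64, so result = 1
(p4 -> p2): 0.64 ≤ 0.81, so result = 1
((p3 -> p4) /\ (p4 -> p2)) = min(1, 1) = 1
(((p3 -> p4) /\ (p4 -> p2)) /\ p3) = min(1, 0.01) = 0.01
(p1 /\ p3) = min(0.34, 0.01) = 0.01
(p4 /\ (p1 /\ p3)) = min(0.64, 0.01) = 0.01
(p1 /\ (p4 /\ (p1 /\ p3))) = min(0.34, 0.01) = 0.01
(p1 \/ (p1 /\ (p4 /\ (p1 /\ p3)))) = max(0.34, 0.01) = 0.34
(p4 /\ (p1 \/ (p1 /\ (p4 /\ (p1 /\ p3))))) = min(0.64, 0.34) = 0.34
((((p3 -> p4) /\ (p4 -> p2)) /\ p3) \/ (p4 /\ (p1 \/ (p1 /\ (p4 /\ (p1 /\ p3)))))) = max(0.01, 0.34) = 0.34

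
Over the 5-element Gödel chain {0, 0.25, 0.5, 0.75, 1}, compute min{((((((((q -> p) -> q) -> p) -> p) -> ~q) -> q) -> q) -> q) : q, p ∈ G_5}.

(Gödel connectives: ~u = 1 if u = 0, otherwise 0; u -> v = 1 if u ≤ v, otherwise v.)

The minimum is attained at q = 0, p = 0:
  (q -> p): 0 ≤ 0, so result = 1
  ((q -> p) -> q): 1 > 0, so result = 0
  (((q -> p) -> q) -> p): 0 ≤ 0, so result = 1
  ((((q -> p) -> q) -> p) -> p): 1 > 0, so result = 0
  ~q: Gödel ¬ of 0 = 1 (operand is 0)
  (((((q -> p) -> q) -> p) -> p) -> ~q): 0 ≤ 1, so result = 1
  ((((((q -> p) -> q) -> p) -> p) -> ~q) -> q): 1 > 0, so result = 0
  (((((((q -> p) -> q) -> p) -> p) -> ~q) -> q) -> q): 0 ≤ 0, so result = 1
  ((((((((q -> p) -> q) -> p) -> p) -> ~q) -> q) -> q) -> q): 1 > 0, so result = 0
Checking all 25 assignments confirms none give a value below 0.00.

0.00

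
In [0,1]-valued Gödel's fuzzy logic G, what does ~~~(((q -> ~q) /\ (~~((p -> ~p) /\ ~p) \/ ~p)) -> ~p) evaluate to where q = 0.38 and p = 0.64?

~q: Gödel ¬ of 0.38 = 0 (operand ≠ 0)
(q -> ~q): 0.38 > 0, so result = 0
~p: Gödel ¬ of 0.64 = 0 (operand ≠ 0)
(p -> ~p): 0.64 > 0, so result = 0
~p: Gödel ¬ of 0.64 = 0 (operand ≠ 0)
((p -> ~p) /\ ~p) = min(0, 0) = 0
~((p -> ~p) /\ ~p): Gödel ¬ of 0 = 1 (operand is 0)
~~((p -> ~p) /\ ~p): Gödel ¬ of 1 = 0 (operand ≠ 0)
~p: Gödel ¬ of 0.64 = 0 (operand ≠ 0)
(~~((p -> ~p) /\ ~p) \/ ~p) = max(0, 0) = 0
((q -> ~q) /\ (~~((p -> ~p) /\ ~p) \/ ~p)) = min(0, 0) = 0
~p: Gödel ¬ of 0.64 = 0 (operand ≠ 0)
(((q -> ~q) /\ (~~((p -> ~p) /\ ~p) \/ ~p)) -> ~p): 0 ≤ 0, so result = 1
~(((q -> ~q) /\ (~~((p -> ~p) /\ ~p) \/ ~p)) -> ~p): Gödel ¬ of 1 = 0 (operand ≠ 0)
~~(((q -> ~q) /\ (~~((p -> ~p) /\ ~p) \/ ~p)) -> ~p): Gödel ¬ of 0 = 1 (operand is 0)
~~~(((q -> ~q) /\ (~~((p -> ~p) /\ ~p) \/ ~p)) -> ~p): Gödel ¬ of 1 = 0 (operand ≠ 0)

0.00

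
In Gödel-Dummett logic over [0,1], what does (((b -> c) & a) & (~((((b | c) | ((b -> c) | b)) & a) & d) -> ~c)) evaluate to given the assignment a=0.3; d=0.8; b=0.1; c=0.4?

(b -> c): 0.1 ≤ 0.4, so result = 1
((b -> c) & a) = min(1, 0.3) = 0.3
(b | c) = max(0.1, 0.4) = 0.4
(b -> c): 0.1 ≤ 0.4, so result = 1
((b -> c) | b) = max(1, 0.1) = 1
((b | c) | ((b -> c) | b)) = max(0.4, 1) = 1
(((b | c) | ((b -> c) | b)) & a) = min(1, 0.3) = 0.3
((((b | c) | ((b -> c) | b)) & a) & d) = min(0.3, 0.8) = 0.3
~((((b | c) | ((b -> c) | b)) & a) & d): Gödel ¬ of 0.3 = 0 (operand ≠ 0)
~c: Gödel ¬ of 0.4 = 0 (operand ≠ 0)
(~((((b | c) | ((b -> c) | b)) & a) & d) -> ~c): 0 ≤ 0, so result = 1
(((b -> c) & a) & (~((((b | c) | ((b -> c) | b)) & a) & d) -> ~c)) = min(0.3, 1) = 0.3

0.30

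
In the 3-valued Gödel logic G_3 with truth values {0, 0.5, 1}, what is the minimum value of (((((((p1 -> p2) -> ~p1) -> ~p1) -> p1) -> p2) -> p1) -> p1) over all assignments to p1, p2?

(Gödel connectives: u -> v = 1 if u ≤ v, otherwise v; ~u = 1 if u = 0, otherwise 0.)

The minimum is attained at p1 = 0.5, p2 = 0:
  (p1 -> p2): 0.5 > 0, so result = 0
  ~p1: Gödel ¬ of 0.5 = 0 (operand ≠ 0)
  ((p1 -> p2) -> ~p1): 0 ≤ 0, so result = 1
  ~p1: Gödel ¬ of 0.5 = 0 (operand ≠ 0)
  (((p1 -> p2) -> ~p1) -> ~p1): 1 > 0, so result = 0
  ((((p1 -> p2) -> ~p1) -> ~p1) -> p1): 0 ≤ 0.5, so result = 1
  (((((p1 -> p2) -> ~p1) -> ~p1) -> p1) -> p2): 1 > 0, so result = 0
  ((((((p1 -> p2) -> ~p1) -> ~p1) -> p1) -> p2) -> p1): 0 ≤ 0.5, so result = 1
  (((((((p1 -> p2) -> ~p1) -> ~p1) -> p1) -> p2) -> p1) -> p1): 1 > 0.5, so result = 0.5
Checking all 9 assignments confirms none give a value below 0.50.

0.50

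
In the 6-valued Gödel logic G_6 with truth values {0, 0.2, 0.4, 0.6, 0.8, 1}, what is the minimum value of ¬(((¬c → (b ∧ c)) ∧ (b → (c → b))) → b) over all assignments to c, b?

0.00

The minimum is attained at c = 0, b = 0:
  ¬c: Gödel ¬ of 0 = 1 (operand is 0)
  (b ∧ c) = min(0, 0) = 0
  (¬c → (b ∧ c)): 1 > 0, so result = 0
  (c → b): 0 ≤ 0, so result = 1
  (b → (c → b)): 0 ≤ 1, so result = 1
  ((¬c → (b ∧ c)) ∧ (b → (c → b))) = min(0, 1) = 0
  (((¬c → (b ∧ c)) ∧ (b → (c → b))) → b): 0 ≤ 0, so result = 1
  ¬(((¬c → (b ∧ c)) ∧ (b → (c → b))) → b): Gödel ¬ of 1 = 0 (operand ≠ 0)
Checking all 36 assignments confirms none give a value below 0.00.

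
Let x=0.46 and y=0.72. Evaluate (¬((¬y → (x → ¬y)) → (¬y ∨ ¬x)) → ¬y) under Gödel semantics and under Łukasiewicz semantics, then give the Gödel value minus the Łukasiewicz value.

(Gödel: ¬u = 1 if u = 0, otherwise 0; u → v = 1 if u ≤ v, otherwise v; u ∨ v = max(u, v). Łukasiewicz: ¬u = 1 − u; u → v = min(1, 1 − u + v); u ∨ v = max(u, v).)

Gödel evaluation:
  ¬y: Gödel ¬ of 0.72 = 0 (operand ≠ 0)
  ¬y: Gödel ¬ of 0.72 = 0 (operand ≠ 0)
  (x → ¬y): 0.46 > 0, so result = 0
  (¬y → (x → ¬y)): 0 ≤ 0, so result = 1
  ¬y: Gödel ¬ of 0.72 = 0 (operand ≠ 0)
  ¬x: Gödel ¬ of 0.46 = 0 (operand ≠ 0)
  (¬y ∨ ¬x) = max(0, 0) = 0
  ((¬y → (x → ¬y)) → (¬y ∨ ¬x)): 1 > 0, so result = 0
  ¬((¬y → (x → ¬y)) → (¬y ∨ ¬x)): Gödel ¬ of 0 = 1 (operand is 0)
  ¬y: Gödel ¬ of 0.72 = 0 (operand ≠ 0)
  (¬((¬y → (x → ¬y)) → (¬y ∨ ¬x)) → ¬y): 1 > 0, so result = 0
  Gödel value = 0
Łukasiewicz evaluation:
  ¬y: Łukasiewicz ¬ gives 1 − 0.72 = 0.28
  ¬y: Łukasiewicz ¬ gives 1 − 0.72 = 0.28
  (x → ¬y): min(1, 1 − 0.46 + 0.28) = 0.82
  (¬y → (x → ¬y)): min(1, 1 − 0.28 + 0.82) = 1
  ¬y: Łukasiewicz ¬ gives 1 − 0.72 = 0.28
  ¬x: Łukasiewicz ¬ gives 1 − 0.46 = 0.54
  (¬y ∨ ¬x) = max(0.28, 0.54) = 0.54
  ((¬y → (x → ¬y)) → (¬y ∨ ¬x)): min(1, 1 − 1 + 0.54) = 0.54
  ¬((¬y → (x → ¬y)) → (¬y ∨ ¬x)): Łukasiewicz ¬ gives 1 − 0.54 = 0.46
  ¬y: Łukasiewicz ¬ gives 1 − 0.72 = 0.28
  (¬((¬y → (x → ¬y)) → (¬y ∨ ¬x)) → ¬y): min(1, 1 − 0.46 + 0.28) = 0.82
  Łukasiewicz value = 0.82
Difference: 0 − 0.82 = -0.82

-0.82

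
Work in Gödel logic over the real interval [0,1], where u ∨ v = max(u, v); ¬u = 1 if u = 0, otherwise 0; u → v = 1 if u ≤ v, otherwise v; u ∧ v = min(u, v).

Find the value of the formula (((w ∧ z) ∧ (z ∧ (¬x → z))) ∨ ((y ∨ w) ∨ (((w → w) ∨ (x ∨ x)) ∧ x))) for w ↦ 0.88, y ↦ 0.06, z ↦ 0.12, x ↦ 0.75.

0.88

(w ∧ z) = min(0.88, 0.12) = 0.12
¬x: Gödel ¬ of 0.75 = 0 (operand ≠ 0)
(¬x → z): 0 ≤ 0.12, so result = 1
(z ∧ (¬x → z)) = min(0.12, 1) = 0.12
((w ∧ z) ∧ (z ∧ (¬x → z))) = min(0.12, 0.12) = 0.12
(y ∨ w) = max(0.06, 0.88) = 0.88
(w → w): 0.88 ≤ 0.88, so result = 1
(x ∨ x) = max(0.75, 0.75) = 0.75
((w → w) ∨ (x ∨ x)) = max(1, 0.75) = 1
(((w → w) ∨ (x ∨ x)) ∧ x) = min(1, 0.75) = 0.75
((y ∨ w) ∨ (((w → w) ∨ (x ∨ x)) ∧ x)) = max(0.88, 0.75) = 0.88
(((w ∧ z) ∧ (z ∧ (¬x → z))) ∨ ((y ∨ w) ∨ (((w → w) ∨ (x ∨ x)) ∧ x))) = max(0.12, 0.88) = 0.88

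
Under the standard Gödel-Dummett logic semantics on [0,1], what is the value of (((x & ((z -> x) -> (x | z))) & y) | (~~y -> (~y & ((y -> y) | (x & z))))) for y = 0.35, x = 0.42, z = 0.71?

(z -> x): 0.71 > 0.42, so result = 0.42
(x | z) = max(0.42, 0.71) = 0.71
((z -> x) -> (x | z)): 0.42 ≤ 0.71, so result = 1
(x & ((z -> x) -> (x | z))) = min(0.42, 1) = 0.42
((x & ((z -> x) -> (x | z))) & y) = min(0.42, 0.35) = 0.35
~y: Gödel ¬ of 0.35 = 0 (operand ≠ 0)
~~y: Gödel ¬ of 0 = 1 (operand is 0)
~y: Gödel ¬ of 0.35 = 0 (operand ≠ 0)
(y -> y): 0.35 ≤ 0.35, so result = 1
(x & z) = min(0.42, 0.71) = 0.42
((y -> y) | (x & z)) = max(1, 0.42) = 1
(~y & ((y -> y) | (x & z))) = min(0, 1) = 0
(~~y -> (~y & ((y -> y) | (x & z)))): 1 > 0, so result = 0
(((x & ((z -> x) -> (x | z))) & y) | (~~y -> (~y & ((y -> y) | (x & z))))) = max(0.35, 0) = 0.35

0.35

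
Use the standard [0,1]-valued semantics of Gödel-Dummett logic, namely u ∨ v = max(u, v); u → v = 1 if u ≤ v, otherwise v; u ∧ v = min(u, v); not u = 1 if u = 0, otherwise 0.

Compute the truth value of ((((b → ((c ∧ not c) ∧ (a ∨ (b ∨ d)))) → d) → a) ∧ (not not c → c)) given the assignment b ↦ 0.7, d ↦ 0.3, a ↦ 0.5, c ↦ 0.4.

not c: Gödel ¬ of 0.4 = 0 (operand ≠ 0)
(c ∧ not c) = min(0.4, 0) = 0
(b ∨ d) = max(0.7, 0.3) = 0.7
(a ∨ (b ∨ d)) = max(0.5, 0.7) = 0.7
((c ∧ not c) ∧ (a ∨ (b ∨ d))) = min(0, 0.7) = 0
(b → ((c ∧ not c) ∧ (a ∨ (b ∨ d)))): 0.7 > 0, so result = 0
((b → ((c ∧ not c) ∧ (a ∨ (b ∨ d)))) → d): 0 ≤ 0.3, so result = 1
(((b → ((c ∧ not c) ∧ (a ∨ (b ∨ d)))) → d) → a): 1 > 0.5, so result = 0.5
not c: Gödel ¬ of 0.4 = 0 (operand ≠ 0)
not not c: Gödel ¬ of 0 = 1 (operand is 0)
(not not c → c): 1 > 0.4, so result = 0.4
((((b → ((c ∧ not c) ∧ (a ∨ (b ∨ d)))) → d) → a) ∧ (not not c → c)) = min(0.5, 0.4) = 0.4

0.40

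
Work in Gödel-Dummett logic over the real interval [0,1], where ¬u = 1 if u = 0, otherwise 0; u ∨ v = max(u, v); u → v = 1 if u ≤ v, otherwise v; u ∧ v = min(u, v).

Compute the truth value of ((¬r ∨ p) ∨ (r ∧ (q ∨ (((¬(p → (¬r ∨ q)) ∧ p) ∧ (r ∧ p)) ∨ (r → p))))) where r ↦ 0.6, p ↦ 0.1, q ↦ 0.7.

¬r: Gödel ¬ of 0.6 = 0 (operand ≠ 0)
(¬r ∨ p) = max(0, 0.1) = 0.1
¬r: Gödel ¬ of 0.6 = 0 (operand ≠ 0)
(¬r ∨ q) = max(0, 0.7) = 0.7
(p → (¬r ∨ q)): 0.1 ≤ 0.7, so result = 1
¬(p → (¬r ∨ q)): Gödel ¬ of 1 = 0 (operand ≠ 0)
(¬(p → (¬r ∨ q)) ∧ p) = min(0, 0.1) = 0
(r ∧ p) = min(0.6, 0.1) = 0.1
((¬(p → (¬r ∨ q)) ∧ p) ∧ (r ∧ p)) = min(0, 0.1) = 0
(r → p): 0.6 > 0.1, so result = 0.1
(((¬(p → (¬r ∨ q)) ∧ p) ∧ (r ∧ p)) ∨ (r → p)) = max(0, 0.1) = 0.1
(q ∨ (((¬(p → (¬r ∨ q)) ∧ p) ∧ (r ∧ p)) ∨ (r → p))) = max(0.7, 0.1) = 0.7
(r ∧ (q ∨ (((¬(p → (¬r ∨ q)) ∧ p) ∧ (r ∧ p)) ∨ (r → p)))) = min(0.6, 0.7) = 0.6
((¬r ∨ p) ∨ (r ∧ (q ∨ (((¬(p → (¬r ∨ q)) ∧ p) ∧ (r ∧ p)) ∨ (r → p))))) = max(0.1, 0.6) = 0.6

0.60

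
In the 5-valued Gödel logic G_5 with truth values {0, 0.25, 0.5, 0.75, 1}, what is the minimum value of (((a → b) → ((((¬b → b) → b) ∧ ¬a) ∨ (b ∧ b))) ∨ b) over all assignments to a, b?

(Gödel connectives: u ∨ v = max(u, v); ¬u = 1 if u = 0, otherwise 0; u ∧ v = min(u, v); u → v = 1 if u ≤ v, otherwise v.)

The minimum is attained at a = 0, b = 0.25:
  (a → b): 0 ≤ 0.25, so result = 1
  ¬b: Gödel ¬ of 0.25 = 0 (operand ≠ 0)
  (¬b → b): 0 ≤ 0.25, so result = 1
  ((¬b → b) → b): 1 > 0.25, so result = 0.25
  ¬a: Gödel ¬ of 0 = 1 (operand is 0)
  (((¬b → b) → b) ∧ ¬a) = min(0.25, 1) = 0.25
  (b ∧ b) = min(0.25, 0.25) = 0.25
  ((((¬b → b) → b) ∧ ¬a) ∨ (b ∧ b)) = max(0.25, 0.25) = 0.25
  ((a → b) → ((((¬b → b) → b) ∧ ¬a) ∨ (b ∧ b))): 1 > 0.25, so result = 0.25
  (((a → b) → ((((¬b → b) → b) ∧ ¬a) ∨ (b ∧ b))) ∨ b) = max(0.25, 0.25) = 0.25
Checking all 25 assignments confirms none give a value below 0.25.

0.25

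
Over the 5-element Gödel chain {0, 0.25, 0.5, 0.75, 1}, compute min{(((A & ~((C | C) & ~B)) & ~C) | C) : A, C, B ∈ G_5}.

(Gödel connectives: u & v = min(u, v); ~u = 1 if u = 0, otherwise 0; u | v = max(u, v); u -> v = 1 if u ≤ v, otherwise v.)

0.00

The minimum is attained at A = 0, C = 0, B = 0:
  (C | C) = max(0, 0) = 0
  ~B: Gödel ¬ of 0 = 1 (operand is 0)
  ((C | C) & ~B) = min(0, 1) = 0
  ~((C | C) & ~B): Gödel ¬ of 0 = 1 (operand is 0)
  (A & ~((C | C) & ~B)) = min(0, 1) = 0
  ~C: Gödel ¬ of 0 = 1 (operand is 0)
  ((A & ~((C | C) & ~B)) & ~C) = min(0, 1) = 0
  (((A & ~((C | C) & ~B)) & ~C) | C) = max(0, 0) = 0
Checking all 125 assignments confirms none give a value below 0.00.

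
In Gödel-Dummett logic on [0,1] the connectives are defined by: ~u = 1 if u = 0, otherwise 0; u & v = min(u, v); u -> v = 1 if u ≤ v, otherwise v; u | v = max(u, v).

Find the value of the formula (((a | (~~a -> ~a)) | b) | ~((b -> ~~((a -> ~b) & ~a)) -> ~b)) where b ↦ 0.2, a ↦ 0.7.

~a: Gödel ¬ of 0.7 = 0 (operand ≠ 0)
~~a: Gödel ¬ of 0 = 1 (operand is 0)
~a: Gödel ¬ of 0.7 = 0 (operand ≠ 0)
(~~a -> ~a): 1 > 0, so result = 0
(a | (~~a -> ~a)) = max(0.7, 0) = 0.7
((a | (~~a -> ~a)) | b) = max(0.7, 0.2) = 0.7
~b: Gödel ¬ of 0.2 = 0 (operand ≠ 0)
(a -> ~b): 0.7 > 0, so result = 0
~a: Gödel ¬ of 0.7 = 0 (operand ≠ 0)
((a -> ~b) & ~a) = min(0, 0) = 0
~((a -> ~b) & ~a): Gödel ¬ of 0 = 1 (operand is 0)
~~((a -> ~b) & ~a): Gödel ¬ of 1 = 0 (operand ≠ 0)
(b -> ~~((a -> ~b) & ~a)): 0.2 > 0, so result = 0
~b: Gödel ¬ of 0.2 = 0 (operand ≠ 0)
((b -> ~~((a -> ~b) & ~a)) -> ~b): 0 ≤ 0, so result = 1
~((b -> ~~((a -> ~b) & ~a)) -> ~b): Gödel ¬ of 1 = 0 (operand ≠ 0)
(((a | (~~a -> ~a)) | b) | ~((b -> ~~((a -> ~b) & ~a)) -> ~b)) = max(0.7, 0) = 0.7

0.70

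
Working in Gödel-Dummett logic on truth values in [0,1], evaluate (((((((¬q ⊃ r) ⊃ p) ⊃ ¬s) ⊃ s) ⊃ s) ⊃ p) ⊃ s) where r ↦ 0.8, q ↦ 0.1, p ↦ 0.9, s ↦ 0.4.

¬q: Gödel ¬ of 0.1 = 0 (operand ≠ 0)
(¬q ⊃ r): 0 ≤ 0.8, so result = 1
((¬q ⊃ r) ⊃ p): 1 > 0.9, so result = 0.9
¬s: Gödel ¬ of 0.4 = 0 (operand ≠ 0)
(((¬q ⊃ r) ⊃ p) ⊃ ¬s): 0.9 > 0, so result = 0
((((¬q ⊃ r) ⊃ p) ⊃ ¬s) ⊃ s): 0 ≤ 0.4, so result = 1
(((((¬q ⊃ r) ⊃ p) ⊃ ¬s) ⊃ s) ⊃ s): 1 > 0.4, so result = 0.4
((((((¬q ⊃ r) ⊃ p) ⊃ ¬s) ⊃ s) ⊃ s) ⊃ p): 0.4 ≤ 0.9, so result = 1
(((((((¬q ⊃ r) ⊃ p) ⊃ ¬s) ⊃ s) ⊃ s) ⊃ p) ⊃ s): 1 > 0.4, so result = 0.4

0.40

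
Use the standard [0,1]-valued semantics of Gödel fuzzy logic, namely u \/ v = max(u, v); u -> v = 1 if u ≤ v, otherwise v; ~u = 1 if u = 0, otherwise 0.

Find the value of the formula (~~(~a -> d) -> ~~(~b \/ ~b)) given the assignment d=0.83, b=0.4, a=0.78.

0.00

~a: Gödel ¬ of 0.78 = 0 (operand ≠ 0)
(~a -> d): 0 ≤ 0.83, so result = 1
~(~a -> d): Gödel ¬ of 1 = 0 (operand ≠ 0)
~~(~a -> d): Gödel ¬ of 0 = 1 (operand is 0)
~b: Gödel ¬ of 0.4 = 0 (operand ≠ 0)
~b: Gödel ¬ of 0.4 = 0 (operand ≠ 0)
(~b \/ ~b) = max(0, 0) = 0
~(~b \/ ~b): Gödel ¬ of 0 = 1 (operand is 0)
~~(~b \/ ~b): Gödel ¬ of 1 = 0 (operand ≠ 0)
(~~(~a -> d) -> ~~(~b \/ ~b)): 1 > 0, so result = 0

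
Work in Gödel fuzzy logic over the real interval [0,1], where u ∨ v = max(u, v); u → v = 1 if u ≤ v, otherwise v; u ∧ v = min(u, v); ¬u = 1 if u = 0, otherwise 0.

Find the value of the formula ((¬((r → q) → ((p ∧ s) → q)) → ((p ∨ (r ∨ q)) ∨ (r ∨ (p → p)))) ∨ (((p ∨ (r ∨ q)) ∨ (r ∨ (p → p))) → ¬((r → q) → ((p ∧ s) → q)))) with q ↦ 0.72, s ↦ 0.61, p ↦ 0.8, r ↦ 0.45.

1.00

(r → q): 0.45 ≤ 0.72, so result = 1
(p ∧ s) = min(0.8, 0.61) = 0.61
((p ∧ s) → q): 0.61 ≤ 0.72, so result = 1
((r → q) → ((p ∧ s) → q)): 1 ≤ 1, so result = 1
¬((r → q) → ((p ∧ s) → q)): Gödel ¬ of 1 = 0 (operand ≠ 0)
(r ∨ q) = max(0.45, 0.72) = 0.72
(p ∨ (r ∨ q)) = max(0.8, 0.72) = 0.8
(p → p): 0.8 ≤ 0.8, so result = 1
(r ∨ (p → p)) = max(0.45, 1) = 1
((p ∨ (r ∨ q)) ∨ (r ∨ (p → p))) = max(0.8, 1) = 1
(¬((r → q) → ((p ∧ s) → q)) → ((p ∨ (r ∨ q)) ∨ (r ∨ (p → p)))): 0 ≤ 1, so result = 1
(r ∨ q) = max(0.45, 0.72) = 0.72
(p ∨ (r ∨ q)) = max(0.8, 0.72) = 0.8
(p → p): 0.8 ≤ 0.8, so result = 1
(r ∨ (p → p)) = max(0.45, 1) = 1
((p ∨ (r ∨ q)) ∨ (r ∨ (p → p))) = max(0.8, 1) = 1
(r → q): 0.45 ≤ 0.72, so result = 1
(p ∧ s) = min(0.8, 0.61) = 0.61
((p ∧ s) → q): 0.61 ≤ 0.72, so result = 1
((r → q) → ((p ∧ s) → q)): 1 ≤ 1, so result = 1
¬((r → q) → ((p ∧ s) → q)): Gödel ¬ of 1 = 0 (operand ≠ 0)
(((p ∨ (r ∨ q)) ∨ (r ∨ (p → p))) → ¬((r → q) → ((p ∧ s) → q))): 1 > 0, so result = 0
((¬((r → q) → ((p ∧ s) → q)) → ((p ∨ (r ∨ q)) ∨ (r ∨ (p → p)))) ∨ (((p ∨ (r ∨ q)) ∨ (r ∨ (p → p))) → ¬((r → q) → ((p ∧ s) → q)))) = max(1, 0) = 1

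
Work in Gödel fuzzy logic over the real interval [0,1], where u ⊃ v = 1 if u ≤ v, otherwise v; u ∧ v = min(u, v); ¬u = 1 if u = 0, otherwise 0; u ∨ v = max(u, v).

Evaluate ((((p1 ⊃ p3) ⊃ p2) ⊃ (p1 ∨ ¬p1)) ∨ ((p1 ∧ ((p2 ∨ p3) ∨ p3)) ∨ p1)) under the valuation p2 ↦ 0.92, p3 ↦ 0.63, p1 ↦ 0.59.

0.59

(p1 ⊃ p3): 0.59 ≤ 0.63, so result = 1
((p1 ⊃ p3) ⊃ p2): 1 > 0.92, so result = 0.92
¬p1: Gödel ¬ of 0.59 = 0 (operand ≠ 0)
(p1 ∨ ¬p1) = max(0.59, 0) = 0.59
(((p1 ⊃ p3) ⊃ p2) ⊃ (p1 ∨ ¬p1)): 0.92 > 0.59, so result = 0.59
(p2 ∨ p3) = max(0.92, 0.63) = 0.92
((p2 ∨ p3) ∨ p3) = max(0.92, 0.63) = 0.92
(p1 ∧ ((p2 ∨ p3) ∨ p3)) = min(0.59, 0.92) = 0.59
((p1 ∧ ((p2 ∨ p3) ∨ p3)) ∨ p1) = max(0.59, 0.59) = 0.59
((((p1 ⊃ p3) ⊃ p2) ⊃ (p1 ∨ ¬p1)) ∨ ((p1 ∧ ((p2 ∨ p3) ∨ p3)) ∨ p1)) = max(0.59, 0.59) = 0.59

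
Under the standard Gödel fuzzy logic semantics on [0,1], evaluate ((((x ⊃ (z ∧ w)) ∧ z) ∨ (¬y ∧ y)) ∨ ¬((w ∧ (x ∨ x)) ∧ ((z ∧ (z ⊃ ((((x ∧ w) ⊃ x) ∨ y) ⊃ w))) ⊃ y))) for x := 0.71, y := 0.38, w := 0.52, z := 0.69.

0.52

(z ∧ w) = min(0.69, 0.52) = 0.52
(x ⊃ (z ∧ w)): 0.71 > 0.52, so result = 0.52
((x ⊃ (z ∧ w)) ∧ z) = min(0.52, 0.69) = 0.52
¬y: Gödel ¬ of 0.38 = 0 (operand ≠ 0)
(¬y ∧ y) = min(0, 0.38) = 0
(((x ⊃ (z ∧ w)) ∧ z) ∨ (¬y ∧ y)) = max(0.52, 0) = 0.52
(x ∨ x) = max(0.71, 0.71) = 0.71
(w ∧ (x ∨ x)) = min(0.52, 0.71) = 0.52
(x ∧ w) = min(0.71, 0.52) = 0.52
((x ∧ w) ⊃ x): 0.52 ≤ 0.71, so result = 1
(((x ∧ w) ⊃ x) ∨ y) = max(1, 0.38) = 1
((((x ∧ w) ⊃ x) ∨ y) ⊃ w): 1 > 0.52, so result = 0.52
(z ⊃ ((((x ∧ w) ⊃ x) ∨ y) ⊃ w)): 0.69 > 0.52, so result = 0.52
(z ∧ (z ⊃ ((((x ∧ w) ⊃ x) ∨ y) ⊃ w))) = min(0.69, 0.52) = 0.52
((z ∧ (z ⊃ ((((x ∧ w) ⊃ x) ∨ y) ⊃ w))) ⊃ y): 0.52 > 0.38, so result = 0.38
((w ∧ (x ∨ x)) ∧ ((z ∧ (z ⊃ ((((x ∧ w) ⊃ x) ∨ y) ⊃ w))) ⊃ y)) = min(0.52, 0.38) = 0.38
¬((w ∧ (x ∨ x)) ∧ ((z ∧ (z ⊃ ((((x ∧ w) ⊃ x) ∨ y) ⊃ w))) ⊃ y)): Gödel ¬ of 0.38 = 0 (operand ≠ 0)
((((x ⊃ (z ∧ w)) ∧ z) ∨ (¬y ∧ y)) ∨ ¬((w ∧ (x ∨ x)) ∧ ((z ∧ (z ⊃ ((((x ∧ w) ⊃ x) ∨ y) ⊃ w))) ⊃ y))) = max(0.52, 0) = 0.52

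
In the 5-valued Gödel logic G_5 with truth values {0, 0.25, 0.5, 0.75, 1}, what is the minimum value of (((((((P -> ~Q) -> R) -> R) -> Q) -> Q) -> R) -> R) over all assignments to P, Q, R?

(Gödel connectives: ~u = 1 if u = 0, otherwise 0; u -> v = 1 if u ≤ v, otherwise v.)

The minimum is attained at P = 0.25, Q = 0.25, R = 0.25:
  ~Q: Gödel ¬ of 0.25 = 0 (operand ≠ 0)
  (P -> ~Q): 0.25 > 0, so result = 0
  ((P -> ~Q) -> R): 0 ≤ 0.25, so result = 1
  (((P -> ~Q) -> R) -> R): 1 > 0.25, so result = 0.25
  ((((P -> ~Q) -> R) -> R) -> Q): 0.25 ≤ 0.25, so result = 1
  (((((P -> ~Q) -> R) -> R) -> Q) -> Q): 1 > 0.25, so result = 0.25
  ((((((P -> ~Q) -> R) -> R) -> Q) -> Q) -> R): 0.25 ≤ 0.25, so result = 1
  (((((((P -> ~Q) -> R) -> R) -> Q) -> Q) -> R) -> R): 1 > 0.25, so result = 0.25
Checking all 125 assignments confirms none give a value below 0.25.

0.25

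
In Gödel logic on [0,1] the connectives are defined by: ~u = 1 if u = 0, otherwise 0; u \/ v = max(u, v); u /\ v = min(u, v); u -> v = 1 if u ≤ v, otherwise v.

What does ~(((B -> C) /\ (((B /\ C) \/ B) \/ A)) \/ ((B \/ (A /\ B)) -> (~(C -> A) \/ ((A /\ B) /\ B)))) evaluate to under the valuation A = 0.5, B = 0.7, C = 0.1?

0.00

(B -> C): 0.7 > 0.1, so result = 0.1
(B /\ C) = min(0.7, 0.1) = 0.1
((B /\ C) \/ B) = max(0.1, 0.7) = 0.7
(((B /\ C) \/ B) \/ A) = max(0.7, 0.5) = 0.7
((B -> C) /\ (((B /\ C) \/ B) \/ A)) = min(0.1, 0.7) = 0.1
(A /\ B) = min(0.5, 0.7) = 0.5
(B \/ (A /\ B)) = max(0.7, 0.5) = 0.7
(C -> A): 0.1 ≤ 0.5, so result = 1
~(C -> A): Gödel ¬ of 1 = 0 (operand ≠ 0)
(A /\ B) = min(0.5, 0.7) = 0.5
((A /\ B) /\ B) = min(0.5, 0.7) = 0.5
(~(C -> A) \/ ((A /\ B) /\ B)) = max(0, 0.5) = 0.5
((B \/ (A /\ B)) -> (~(C -> A) \/ ((A /\ B) /\ B))): 0.7 > 0.5, so result = 0.5
(((B -> C) /\ (((B /\ C) \/ B) \/ A)) \/ ((B \/ (A /\ B)) -> (~(C -> A) \/ ((A /\ B) /\ B)))) = max(0.1, 0.5) = 0.5
~(((B -> C) /\ (((B /\ C) \/ B) \/ A)) \/ ((B \/ (A /\ B)) -> (~(C -> A) \/ ((A /\ B) /\ B)))): Gödel ¬ of 0.5 = 0 (operand ≠ 0)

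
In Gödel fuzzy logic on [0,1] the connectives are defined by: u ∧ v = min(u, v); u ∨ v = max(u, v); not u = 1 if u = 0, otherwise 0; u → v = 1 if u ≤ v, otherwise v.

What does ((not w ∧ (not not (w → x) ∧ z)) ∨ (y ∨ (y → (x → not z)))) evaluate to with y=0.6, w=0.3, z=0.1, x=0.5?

0.60

not w: Gödel ¬ of 0.3 = 0 (operand ≠ 0)
(w → x): 0.3 ≤ 0.5, so result = 1
not (w → x): Gödel ¬ of 1 = 0 (operand ≠ 0)
not not (w → x): Gödel ¬ of 0 = 1 (operand is 0)
(not not (w → x) ∧ z) = min(1, 0.1) = 0.1
(not w ∧ (not not (w → x) ∧ z)) = min(0, 0.1) = 0
not z: Gödel ¬ of 0.1 = 0 (operand ≠ 0)
(x → not z): 0.5 > 0, so result = 0
(y → (x → not z)): 0.6 > 0, so result = 0
(y ∨ (y → (x → not z))) = max(0.6, 0) = 0.6
((not w ∧ (not not (w → x) ∧ z)) ∨ (y ∨ (y → (x → not z)))) = max(0, 0.6) = 0.6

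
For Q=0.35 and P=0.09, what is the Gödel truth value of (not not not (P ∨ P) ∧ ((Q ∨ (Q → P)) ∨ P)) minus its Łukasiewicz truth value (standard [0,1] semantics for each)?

-0.74

Gödel evaluation:
  (P ∨ P) = max(0.09, 0.09) = 0.09
  not (P ∨ P): Gödel ¬ of 0.09 = 0 (operand ≠ 0)
  not not (P ∨ P): Gödel ¬ of 0 = 1 (operand is 0)
  not not not (P ∨ P): Gödel ¬ of 1 = 0 (operand ≠ 0)
  (Q → P): 0.35 > 0.09, so result = 0.09
  (Q ∨ (Q → P)) = max(0.35, 0.09) = 0.35
  ((Q ∨ (Q → P)) ∨ P) = max(0.35, 0.09) = 0.35
  (not not not (P ∨ P) ∧ ((Q ∨ (Q → P)) ∨ P)) = min(0, 0.35) = 0
  Gödel value = 0
Łukasiewicz evaluation:
  (P ∨ P) = max(0.09, 0.09) = 0.09
  not (P ∨ P): Łukasiewicz ¬ gives 1 − 0.09 = 0.91
  not not (P ∨ P): Łukasiewicz ¬ gives 1 − 0.91 = 0.09
  not not not (P ∨ P): Łukasiewicz ¬ gives 1 − 0.09 = 0.91
  (Q → P): min(1, 1 − 0.35 + 0.09) = 0.74
  (Q ∨ (Q → P)) = max(0.35, 0.74) = 0.74
  ((Q ∨ (Q → P)) ∨ P) = max(0.74, 0.09) = 0.74
  (not not not (P ∨ P) ∧ ((Q ∨ (Q → P)) ∨ P)) = min(0.91, 0.74) = 0.74
  Łukasiewicz value = 0.74
Difference: 0 − 0.74 = -0.74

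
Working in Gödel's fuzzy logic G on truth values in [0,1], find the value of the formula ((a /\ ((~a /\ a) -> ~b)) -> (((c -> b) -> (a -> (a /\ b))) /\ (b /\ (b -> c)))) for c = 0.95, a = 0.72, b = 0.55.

~a: Gödel ¬ of 0.72 = 0 (operand ≠ 0)
(~a /\ a) = min(0, 0.72) = 0
~b: Gödel ¬ of 0.55 = 0 (operand ≠ 0)
((~a /\ a) -> ~b): 0 ≤ 0, so result = 1
(a /\ ((~a /\ a) -> ~b)) = min(0.72, 1) = 0.72
(c -> b): 0.95 > 0.55, so result = 0.55
(a /\ b) = min(0.72, 0.55) = 0.55
(a -> (a /\ b)): 0.72 > 0.55, so result = 0.55
((c -> b) -> (a -> (a /\ b))): 0.55 ≤ 0.55, so result = 1
(b -> c): 0.55 ≤ 0.95, so result = 1
(b /\ (b -> c)) = min(0.55, 1) = 0.55
(((c -> b) -> (a -> (a /\ b))) /\ (b /\ (b -> c))) = min(1, 0.55) = 0.55
((a /\ ((~a /\ a) -> ~b)) -> (((c -> b) -> (a -> (a /\ b))) /\ (b /\ (b -> c)))): 0.72 > 0.55, so result = 0.55

0.55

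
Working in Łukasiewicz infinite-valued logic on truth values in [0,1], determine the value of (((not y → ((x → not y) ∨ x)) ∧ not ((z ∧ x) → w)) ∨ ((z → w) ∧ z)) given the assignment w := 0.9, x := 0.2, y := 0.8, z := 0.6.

not y: Łukasiewicz ¬ gives 1 − 0.8 = 0.2
not y: Łukasiewicz ¬ gives 1 − 0.8 = 0.2
(x → not y): min(1, 1 − 0.2 + 0.2) = 1
((x → not y) ∨ x) = max(1, 0.2) = 1
(not y → ((x → not y) ∨ x)): min(1, 1 − 0.2 + 1) = 1
(z ∧ x) = min(0.6, 0.2) = 0.2
((z ∧ x) → w): min(1, 1 − 0.2 + 0.9) = 1
not ((z ∧ x) → w): Łukasiewicz ¬ gives 1 − 1 = 0
((not y → ((x → not y) ∨ x)) ∧ not ((z ∧ x) → w)) = min(1, 0) = 0
(z → w): min(1, 1 − 0.6 + 0.9) = 1
((z → w) ∧ z) = min(1, 0.6) = 0.6
(((not y → ((x → not y) ∨ x)) ∧ not ((z ∧ x) → w)) ∨ ((z → w) ∧ z)) = max(0, 0.6) = 0.6

0.60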